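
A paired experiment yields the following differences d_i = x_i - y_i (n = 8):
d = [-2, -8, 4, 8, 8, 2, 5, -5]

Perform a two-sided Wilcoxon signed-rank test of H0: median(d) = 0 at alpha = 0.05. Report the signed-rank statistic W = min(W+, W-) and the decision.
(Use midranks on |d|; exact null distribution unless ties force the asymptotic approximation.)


Step 1: Drop any zero differences (none here) and take |d_i|.
|d| = [2, 8, 4, 8, 8, 2, 5, 5]
Step 2: Midrank |d_i| (ties get averaged ranks).
ranks: |2|->1.5, |8|->7, |4|->3, |8|->7, |8|->7, |2|->1.5, |5|->4.5, |5|->4.5
Step 3: Attach original signs; sum ranks with positive sign and with negative sign.
W+ = 3 + 7 + 7 + 1.5 + 4.5 = 23
W- = 1.5 + 7 + 4.5 = 13
(Check: W+ + W- = 36 should equal n(n+1)/2 = 36.)
Step 4: Test statistic W = min(W+, W-) = 13.
Step 5: Ties in |d|, so use the tie-corrected normal approximation.
        E[W] = n(n+1)/4 = 8*9/4 = 18.
        Tie groups: |d|=2 (t=2), |d|=5 (t=2), |d|=8 (t=3); sum(t^3 - t) = 36.
        Var[W] = n(n+1)(2n+1)/24 - sum(t^3-t)/48 = 1224/24 - 36/48 = 50.25.
        z = (W - E[W]) / sqrt(Var[W]) = (13 - 18) / 7.0887 = -0.7053.
        Two-sided p = 2*Phi(z) = 0.480595.
Step 6: alpha = 0.05. fail to reject H0.

W+ = 23, W- = 13, W = min = 13, p = 0.480595, fail to reject H0.


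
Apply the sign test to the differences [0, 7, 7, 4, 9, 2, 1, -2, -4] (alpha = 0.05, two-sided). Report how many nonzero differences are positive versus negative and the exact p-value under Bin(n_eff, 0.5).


Step 1: Discard zero differences. Original n = 9; n_eff = number of nonzero differences = 8.
Nonzero differences (with sign): +7, +7, +4, +9, +2, +1, -2, -4
Step 2: Count signs: positive = 6, negative = 2.
Step 3: Under H0: P(positive) = 0.5, so the number of positives S ~ Bin(8, 0.5).
Step 4: Two-sided exact p-value = sum of Bin(8,0.5) probabilities at or below the observed probability = 0.289062.
Step 5: alpha = 0.05. fail to reject H0.

n_eff = 8, pos = 6, neg = 2, p = 0.289062, fail to reject H0.


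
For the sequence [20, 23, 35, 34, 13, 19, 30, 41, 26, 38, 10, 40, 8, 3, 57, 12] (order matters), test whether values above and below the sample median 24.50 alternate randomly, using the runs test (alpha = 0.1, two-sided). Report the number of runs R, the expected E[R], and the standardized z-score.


Step 1: Compute median = 24.50; label A = above, B = below.
Labels in order: BBAABBAAAABABBAB  (n_A = 8, n_B = 8)
Step 2: Count runs R = 9.
Step 3: Under H0 (random ordering), E[R] = 2*n_A*n_B/(n_A+n_B) + 1 = 2*8*8/16 + 1 = 9.0000.
        Var[R] = 2*n_A*n_B*(2*n_A*n_B - n_A - n_B) / ((n_A+n_B)^2 * (n_A+n_B-1)) = 14336/3840 = 3.7333.
        SD[R] = 1.9322.
Step 4: R = E[R], so z = 0 with no continuity correction.
Step 5: Two-sided p-value via normal approximation = 2*(1 - Phi(|z|)) = 1.000000.
Step 6: alpha = 0.1. fail to reject H0.

R = 9, z = 0.0000, p = 1.000000, fail to reject H0.


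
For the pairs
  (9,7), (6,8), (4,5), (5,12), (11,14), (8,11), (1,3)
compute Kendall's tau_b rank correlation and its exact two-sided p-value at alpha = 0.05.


Step 1: Enumerate the 21 unordered pairs (i,j) with i<j and classify each by sign(x_j-x_i) * sign(y_j-y_i).
  (1,2):dx=-3,dy=+1->D; (1,3):dx=-5,dy=-2->C; (1,4):dx=-4,dy=+5->D; (1,5):dx=+2,dy=+7->C
  (1,6):dx=-1,dy=+4->D; (1,7):dx=-8,dy=-4->C; (2,3):dx=-2,dy=-3->C; (2,4):dx=-1,dy=+4->D
  (2,5):dx=+5,dy=+6->C; (2,6):dx=+2,dy=+3->C; (2,7):dx=-5,dy=-5->C; (3,4):dx=+1,dy=+7->C
  (3,5):dx=+7,dy=+9->C; (3,6):dx=+4,dy=+6->C; (3,7):dx=-3,dy=-2->C; (4,5):dx=+6,dy=+2->C
  (4,6):dx=+3,dy=-1->D; (4,7):dx=-4,dy=-9->C; (5,6):dx=-3,dy=-3->C; (5,7):dx=-10,dy=-11->C
  (6,7):dx=-7,dy=-8->C
Step 2: C = 16, D = 5, total pairs = 21.
Step 3: tau = (C - D)/(n(n-1)/2) = (16 - 5)/21 = 0.523810.
Step 4: Exact two-sided p-value (enumerate n! = 5040 permutations of y under H0): p = 0.136111.
Step 5: alpha = 0.05. fail to reject H0.

tau_b = 0.5238 (C=16, D=5), p = 0.136111, fail to reject H0.


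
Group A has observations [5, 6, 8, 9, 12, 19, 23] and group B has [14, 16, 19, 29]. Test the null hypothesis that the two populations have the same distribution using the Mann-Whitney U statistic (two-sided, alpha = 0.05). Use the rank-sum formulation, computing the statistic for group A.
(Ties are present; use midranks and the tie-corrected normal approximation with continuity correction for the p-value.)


Step 1: Combine and sort all 11 observations; assign midranks.
sorted (value, group): (5,X), (6,X), (8,X), (9,X), (12,X), (14,Y), (16,Y), (19,X), (19,Y), (23,X), (29,Y)
ranks: 5->1, 6->2, 8->3, 9->4, 12->5, 14->6, 16->7, 19->8.5, 19->8.5, 23->10, 29->11
Step 2: Rank sum for X: R1 = 1 + 2 + 3 + 4 + 5 + 8.5 + 10 = 33.5.
Step 3: U_X = R1 - n1(n1+1)/2 = 33.5 - 7*8/2 = 33.5 - 28 = 5.5.
       U_Y = n1*n2 - U_X = 28 - 5.5 = 22.5.
Step 4: Ties are present, so use the tie-corrected normal approximation (with continuity correction) for the p-value.
Step 5: p-value = 0.129695; compare to alpha = 0.05. fail to reject H0.

U_X = 5.5, p = 0.129695, fail to reject H0 at alpha = 0.05.


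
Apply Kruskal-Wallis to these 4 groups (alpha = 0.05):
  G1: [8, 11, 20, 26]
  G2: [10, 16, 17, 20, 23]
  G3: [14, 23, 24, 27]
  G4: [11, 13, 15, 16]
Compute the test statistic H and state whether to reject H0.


Step 1: Combine all N = 17 observations and assign midranks.
sorted (value, group, rank): (8,G1,1), (10,G2,2), (11,G1,3.5), (11,G4,3.5), (13,G4,5), (14,G3,6), (15,G4,7), (16,G2,8.5), (16,G4,8.5), (17,G2,10), (20,G1,11.5), (20,G2,11.5), (23,G2,13.5), (23,G3,13.5), (24,G3,15), (26,G1,16), (27,G3,17)
Step 2: Sum ranks within each group.
R_1 = 32 (n_1 = 4)
R_2 = 45.5 (n_2 = 5)
R_3 = 51.5 (n_3 = 4)
R_4 = 24 (n_4 = 4)
Step 3: H = 12/(N(N+1)) * sum(R_i^2/n_i) - 3(N+1)
     = 12/(17*18) * (32^2/4 + 45.5^2/5 + 51.5^2/4 + 24^2/4) - 3*18
     = 0.039216 * 1477.11 - 54
     = 3.925980.
Step 4: Ties present; correction factor C = 1 - 24/(17^3 - 17) = 0.995098. Corrected H = 3.925980 / 0.995098 = 3.945320.
Step 5: Under H0, H ~ chi^2(3); p-value = 0.267429.
Step 6: alpha = 0.05. fail to reject H0.

H = 3.9453, df = 3, p = 0.267429, fail to reject H0.


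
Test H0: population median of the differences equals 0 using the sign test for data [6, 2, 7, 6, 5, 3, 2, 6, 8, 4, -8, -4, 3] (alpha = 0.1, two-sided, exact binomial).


Step 1: Discard zero differences. Original n = 13; n_eff = number of nonzero differences = 13.
Nonzero differences (with sign): +6, +2, +7, +6, +5, +3, +2, +6, +8, +4, -8, -4, +3
Step 2: Count signs: positive = 11, negative = 2.
Step 3: Under H0: P(positive) = 0.5, so the number of positives S ~ Bin(13, 0.5).
Step 4: Two-sided exact p-value = sum of Bin(13,0.5) probabilities at or below the observed probability = 0.022461.
Step 5: alpha = 0.1. reject H0.

n_eff = 13, pos = 11, neg = 2, p = 0.022461, reject H0.


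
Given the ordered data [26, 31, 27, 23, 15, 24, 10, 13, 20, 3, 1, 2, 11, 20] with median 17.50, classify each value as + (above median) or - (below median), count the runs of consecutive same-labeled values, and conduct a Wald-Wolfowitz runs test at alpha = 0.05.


Step 1: Compute median = 17.50; label A = above, B = below.
Labels in order: AAAABABBABBBBA  (n_A = 7, n_B = 7)
Step 2: Count runs R = 7.
Step 3: Under H0 (random ordering), E[R] = 2*n_A*n_B/(n_A+n_B) + 1 = 2*7*7/14 + 1 = 8.0000.
        Var[R] = 2*n_A*n_B*(2*n_A*n_B - n_A - n_B) / ((n_A+n_B)^2 * (n_A+n_B-1)) = 8232/2548 = 3.2308.
        SD[R] = 1.7974.
Step 4: Continuity-corrected z = (R + 0.5 - E[R]) / SD[R] = (7 + 0.5 - 8.0000) / 1.7974 = -0.2782.
Step 5: Two-sided p-value via normal approximation = 2*(1 - Phi(|z|)) = 0.780879.
Step 6: alpha = 0.05. fail to reject H0.

R = 7, z = -0.2782, p = 0.780879, fail to reject H0.


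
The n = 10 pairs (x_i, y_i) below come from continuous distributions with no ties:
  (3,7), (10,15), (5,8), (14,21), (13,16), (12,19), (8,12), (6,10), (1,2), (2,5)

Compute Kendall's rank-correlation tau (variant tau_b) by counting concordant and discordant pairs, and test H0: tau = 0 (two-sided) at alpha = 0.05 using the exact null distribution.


Step 1: Enumerate the 45 unordered pairs (i,j) with i<j and classify each by sign(x_j-x_i) * sign(y_j-y_i).
  (1,2):dx=+7,dy=+8->C; (1,3):dx=+2,dy=+1->C; (1,4):dx=+11,dy=+14->C; (1,5):dx=+10,dy=+9->C
  (1,6):dx=+9,dy=+12->C; (1,7):dx=+5,dy=+5->C; (1,8):dx=+3,dy=+3->C; (1,9):dx=-2,dy=-5->C
  (1,10):dx=-1,dy=-2->C; (2,3):dx=-5,dy=-7->C; (2,4):dx=+4,dy=+6->C; (2,5):dx=+3,dy=+1->C
  (2,6):dx=+2,dy=+4->C; (2,7):dx=-2,dy=-3->C; (2,8):dx=-4,dy=-5->C; (2,9):dx=-9,dy=-13->C
  (2,10):dx=-8,dy=-10->C; (3,4):dx=+9,dy=+13->C; (3,5):dx=+8,dy=+8->C; (3,6):dx=+7,dy=+11->C
  (3,7):dx=+3,dy=+4->C; (3,8):dx=+1,dy=+2->C; (3,9):dx=-4,dy=-6->C; (3,10):dx=-3,dy=-3->C
  (4,5):dx=-1,dy=-5->C; (4,6):dx=-2,dy=-2->C; (4,7):dx=-6,dy=-9->C; (4,8):dx=-8,dy=-11->C
  (4,9):dx=-13,dy=-19->C; (4,10):dx=-12,dy=-16->C; (5,6):dx=-1,dy=+3->D; (5,7):dx=-5,dy=-4->C
  (5,8):dx=-7,dy=-6->C; (5,9):dx=-12,dy=-14->C; (5,10):dx=-11,dy=-11->C; (6,7):dx=-4,dy=-7->C
  (6,8):dx=-6,dy=-9->C; (6,9):dx=-11,dy=-17->C; (6,10):dx=-10,dy=-14->C; (7,8):dx=-2,dy=-2->C
  (7,9):dx=-7,dy=-10->C; (7,10):dx=-6,dy=-7->C; (8,9):dx=-5,dy=-8->C; (8,10):dx=-4,dy=-5->C
  (9,10):dx=+1,dy=+3->C
Step 2: C = 44, D = 1, total pairs = 45.
Step 3: tau = (C - D)/(n(n-1)/2) = (44 - 1)/45 = 0.955556.
Step 4: Exact two-sided p-value (enumerate n! = 3628800 permutations of y under H0): p = 0.000006.
Step 5: alpha = 0.05. reject H0.

tau_b = 0.9556 (C=44, D=1), p = 0.000006, reject H0.


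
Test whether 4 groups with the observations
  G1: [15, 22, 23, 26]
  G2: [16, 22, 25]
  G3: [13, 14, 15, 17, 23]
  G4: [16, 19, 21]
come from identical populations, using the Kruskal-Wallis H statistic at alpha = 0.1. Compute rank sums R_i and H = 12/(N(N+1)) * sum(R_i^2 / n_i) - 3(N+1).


Step 1: Combine all N = 15 observations and assign midranks.
sorted (value, group, rank): (13,G3,1), (14,G3,2), (15,G1,3.5), (15,G3,3.5), (16,G2,5.5), (16,G4,5.5), (17,G3,7), (19,G4,8), (21,G4,9), (22,G1,10.5), (22,G2,10.5), (23,G1,12.5), (23,G3,12.5), (25,G2,14), (26,G1,15)
Step 2: Sum ranks within each group.
R_1 = 41.5 (n_1 = 4)
R_2 = 30 (n_2 = 3)
R_3 = 26 (n_3 = 5)
R_4 = 22.5 (n_4 = 3)
Step 3: H = 12/(N(N+1)) * sum(R_i^2/n_i) - 3(N+1)
     = 12/(15*16) * (41.5^2/4 + 30^2/3 + 26^2/5 + 22.5^2/3) - 3*16
     = 0.050000 * 1034.51 - 48
     = 3.725625.
Step 4: Ties present; correction factor C = 1 - 24/(15^3 - 15) = 0.992857. Corrected H = 3.725625 / 0.992857 = 3.752428.
Step 5: Under H0, H ~ chi^2(3); p-value = 0.289468.
Step 6: alpha = 0.1. fail to reject H0.

H = 3.7524, df = 3, p = 0.289468, fail to reject H0.


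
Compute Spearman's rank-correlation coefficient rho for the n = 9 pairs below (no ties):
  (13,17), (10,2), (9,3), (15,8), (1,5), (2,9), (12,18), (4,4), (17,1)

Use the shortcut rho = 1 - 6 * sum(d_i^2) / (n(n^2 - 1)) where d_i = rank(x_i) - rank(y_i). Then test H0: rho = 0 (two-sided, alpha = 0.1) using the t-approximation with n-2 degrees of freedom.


Step 1: Rank x and y separately (midranks; no ties here).
rank(x): 13->7, 10->5, 9->4, 15->8, 1->1, 2->2, 12->6, 4->3, 17->9
rank(y): 17->8, 2->2, 3->3, 8->6, 5->5, 9->7, 18->9, 4->4, 1->1
Step 2: d_i = R_x(i) - R_y(i); compute d_i^2.
  (7-8)^2=1, (5-2)^2=9, (4-3)^2=1, (8-6)^2=4, (1-5)^2=16, (2-7)^2=25, (6-9)^2=9, (3-4)^2=1, (9-1)^2=64
sum(d^2) = 130.
Step 3: rho = 1 - 6*130 / (9*(9^2 - 1)) = 1 - 780/720 = -0.083333.
Step 4: Under H0, t = rho * sqrt((n-2)/(1-rho^2)) = -0.2212 ~ t(7).
Step 5: Two-sided p-value from the t-distribution with 7 df = 0.831214.
Step 6: alpha = 0.1. fail to reject H0.

rho = -0.0833, p = 0.831214, fail to reject H0 at alpha = 0.1.


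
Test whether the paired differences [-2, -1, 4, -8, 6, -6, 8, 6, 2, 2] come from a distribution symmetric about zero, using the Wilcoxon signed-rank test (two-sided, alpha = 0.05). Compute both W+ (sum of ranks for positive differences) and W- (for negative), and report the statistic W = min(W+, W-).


Step 1: Drop any zero differences (none here) and take |d_i|.
|d| = [2, 1, 4, 8, 6, 6, 8, 6, 2, 2]
Step 2: Midrank |d_i| (ties get averaged ranks).
ranks: |2|->3, |1|->1, |4|->5, |8|->9.5, |6|->7, |6|->7, |8|->9.5, |6|->7, |2|->3, |2|->3
Step 3: Attach original signs; sum ranks with positive sign and with negative sign.
W+ = 5 + 7 + 9.5 + 7 + 3 + 3 = 34.5
W- = 3 + 1 + 9.5 + 7 = 20.5
(Check: W+ + W- = 55 should equal n(n+1)/2 = 55.)
Step 4: Test statistic W = min(W+, W-) = 20.5.
Step 5: Ties in |d|, so use the tie-corrected normal approximation.
        E[W] = n(n+1)/4 = 10*11/4 = 27.5.
        Tie groups: |d|=2 (t=3), |d|=6 (t=3), |d|=8 (t=2); sum(t^3 - t) = 54.
        Var[W] = n(n+1)(2n+1)/24 - sum(t^3-t)/48 = 2310/24 - 54/48 = 95.125.
        z = (W - E[W]) / sqrt(Var[W]) = (20.5 - 27.5) / 9.7532 = -0.7177.
        Two-sided p = 2*Phi(z) = 0.472934.
Step 6: alpha = 0.05. fail to reject H0.

W+ = 34.5, W- = 20.5, W = min = 20.5, p = 0.472934, fail to reject H0.


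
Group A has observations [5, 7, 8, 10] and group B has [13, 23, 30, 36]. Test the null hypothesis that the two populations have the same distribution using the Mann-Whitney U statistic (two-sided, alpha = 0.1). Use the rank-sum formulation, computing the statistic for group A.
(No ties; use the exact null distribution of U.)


Step 1: Combine and sort all 8 observations; assign midranks.
sorted (value, group): (5,X), (7,X), (8,X), (10,X), (13,Y), (23,Y), (30,Y), (36,Y)
ranks: 5->1, 7->2, 8->3, 10->4, 13->5, 23->6, 30->7, 36->8
Step 2: Rank sum for X: R1 = 1 + 2 + 3 + 4 = 10.
Step 3: U_X = R1 - n1(n1+1)/2 = 10 - 4*5/2 = 10 - 10 = 0.
       U_Y = n1*n2 - U_X = 16 - 0 = 16.
Step 4: No ties, so the exact null distribution of U (based on enumerating the C(8,4) = 70 equally likely rank assignments) gives the two-sided p-value.
Step 5: p-value = 0.028571; compare to alpha = 0.1. reject H0.

U_X = 0, p = 0.028571, reject H0 at alpha = 0.1.


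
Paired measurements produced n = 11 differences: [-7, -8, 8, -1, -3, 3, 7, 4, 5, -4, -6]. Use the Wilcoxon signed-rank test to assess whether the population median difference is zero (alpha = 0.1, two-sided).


Step 1: Drop any zero differences (none here) and take |d_i|.
|d| = [7, 8, 8, 1, 3, 3, 7, 4, 5, 4, 6]
Step 2: Midrank |d_i| (ties get averaged ranks).
ranks: |7|->8.5, |8|->10.5, |8|->10.5, |1|->1, |3|->2.5, |3|->2.5, |7|->8.5, |4|->4.5, |5|->6, |4|->4.5, |6|->7
Step 3: Attach original signs; sum ranks with positive sign and with negative sign.
W+ = 10.5 + 2.5 + 8.5 + 4.5 + 6 = 32
W- = 8.5 + 10.5 + 1 + 2.5 + 4.5 + 7 = 34
(Check: W+ + W- = 66 should equal n(n+1)/2 = 66.)
Step 4: Test statistic W = min(W+, W-) = 32.
Step 5: Ties in |d|, so use the tie-corrected normal approximation.
        E[W] = n(n+1)/4 = 11*12/4 = 33.
        Tie groups: |d|=3 (t=2), |d|=4 (t=2), |d|=7 (t=2), |d|=8 (t=2); sum(t^3 - t) = 24.
        Var[W] = n(n+1)(2n+1)/24 - sum(t^3-t)/48 = 3036/24 - 24/48 = 126.
        z = (W - E[W]) / sqrt(Var[W]) = (32 - 33) / 11.2250 = -0.0891.
        Two-sided p = 2*Phi(z) = 0.929013.
Step 6: alpha = 0.1. fail to reject H0.

W+ = 32, W- = 34, W = min = 32, p = 0.929013, fail to reject H0.


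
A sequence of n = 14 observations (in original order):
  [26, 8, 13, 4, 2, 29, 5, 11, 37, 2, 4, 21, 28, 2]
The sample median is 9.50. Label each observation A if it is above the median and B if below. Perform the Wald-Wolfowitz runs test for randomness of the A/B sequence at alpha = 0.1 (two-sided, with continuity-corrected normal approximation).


Step 1: Compute median = 9.50; label A = above, B = below.
Labels in order: ABABBABAABBAAB  (n_A = 7, n_B = 7)
Step 2: Count runs R = 10.
Step 3: Under H0 (random ordering), E[R] = 2*n_A*n_B/(n_A+n_B) + 1 = 2*7*7/14 + 1 = 8.0000.
        Var[R] = 2*n_A*n_B*(2*n_A*n_B - n_A - n_B) / ((n_A+n_B)^2 * (n_A+n_B-1)) = 8232/2548 = 3.2308.
        SD[R] = 1.7974.
Step 4: Continuity-corrected z = (R - 0.5 - E[R]) / SD[R] = (10 - 0.5 - 8.0000) / 1.7974 = 0.8345.
Step 5: Two-sided p-value via normal approximation = 2*(1 - Phi(|z|)) = 0.403986.
Step 6: alpha = 0.1. fail to reject H0.

R = 10, z = 0.8345, p = 0.403986, fail to reject H0.


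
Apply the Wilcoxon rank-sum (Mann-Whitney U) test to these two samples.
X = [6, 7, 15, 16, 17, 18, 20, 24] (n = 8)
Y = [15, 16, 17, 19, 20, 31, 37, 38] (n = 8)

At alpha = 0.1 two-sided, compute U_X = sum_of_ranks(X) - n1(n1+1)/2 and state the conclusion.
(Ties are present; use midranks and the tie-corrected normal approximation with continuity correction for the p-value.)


Step 1: Combine and sort all 16 observations; assign midranks.
sorted (value, group): (6,X), (7,X), (15,X), (15,Y), (16,X), (16,Y), (17,X), (17,Y), (18,X), (19,Y), (20,X), (20,Y), (24,X), (31,Y), (37,Y), (38,Y)
ranks: 6->1, 7->2, 15->3.5, 15->3.5, 16->5.5, 16->5.5, 17->7.5, 17->7.5, 18->9, 19->10, 20->11.5, 20->11.5, 24->13, 31->14, 37->15, 38->16
Step 2: Rank sum for X: R1 = 1 + 2 + 3.5 + 5.5 + 7.5 + 9 + 11.5 + 13 = 53.
Step 3: U_X = R1 - n1(n1+1)/2 = 53 - 8*9/2 = 53 - 36 = 17.
       U_Y = n1*n2 - U_X = 64 - 17 = 47.
Step 4: Ties are present, so use the tie-corrected normal approximation (with continuity correction) for the p-value.
Step 5: p-value = 0.126686; compare to alpha = 0.1. fail to reject H0.

U_X = 17, p = 0.126686, fail to reject H0 at alpha = 0.1.


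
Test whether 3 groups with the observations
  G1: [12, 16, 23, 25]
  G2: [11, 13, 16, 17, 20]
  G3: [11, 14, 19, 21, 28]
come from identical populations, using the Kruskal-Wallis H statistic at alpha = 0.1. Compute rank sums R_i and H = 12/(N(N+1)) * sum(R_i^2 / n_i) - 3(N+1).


Step 1: Combine all N = 14 observations and assign midranks.
sorted (value, group, rank): (11,G2,1.5), (11,G3,1.5), (12,G1,3), (13,G2,4), (14,G3,5), (16,G1,6.5), (16,G2,6.5), (17,G2,8), (19,G3,9), (20,G2,10), (21,G3,11), (23,G1,12), (25,G1,13), (28,G3,14)
Step 2: Sum ranks within each group.
R_1 = 34.5 (n_1 = 4)
R_2 = 30 (n_2 = 5)
R_3 = 40.5 (n_3 = 5)
Step 3: H = 12/(N(N+1)) * sum(R_i^2/n_i) - 3(N+1)
     = 12/(14*15) * (34.5^2/4 + 30^2/5 + 40.5^2/5) - 3*15
     = 0.057143 * 805.612 - 45
     = 1.035000.
Step 4: Ties present; correction factor C = 1 - 12/(14^3 - 14) = 0.995604. Corrected H = 1.035000 / 0.995604 = 1.039570.
Step 5: Under H0, H ~ chi^2(2); p-value = 0.594649.
Step 6: alpha = 0.1. fail to reject H0.

H = 1.0396, df = 2, p = 0.594649, fail to reject H0.


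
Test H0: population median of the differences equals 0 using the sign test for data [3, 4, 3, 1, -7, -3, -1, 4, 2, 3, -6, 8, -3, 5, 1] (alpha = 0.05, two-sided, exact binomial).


Step 1: Discard zero differences. Original n = 15; n_eff = number of nonzero differences = 15.
Nonzero differences (with sign): +3, +4, +3, +1, -7, -3, -1, +4, +2, +3, -6, +8, -3, +5, +1
Step 2: Count signs: positive = 10, negative = 5.
Step 3: Under H0: P(positive) = 0.5, so the number of positives S ~ Bin(15, 0.5).
Step 4: Two-sided exact p-value = sum of Bin(15,0.5) probabilities at or below the observed probability = 0.301758.
Step 5: alpha = 0.05. fail to reject H0.

n_eff = 15, pos = 10, neg = 5, p = 0.301758, fail to reject H0.


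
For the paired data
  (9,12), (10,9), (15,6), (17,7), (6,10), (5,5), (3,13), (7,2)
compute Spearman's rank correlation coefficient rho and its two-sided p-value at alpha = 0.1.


Step 1: Rank x and y separately (midranks; no ties here).
rank(x): 9->5, 10->6, 15->7, 17->8, 6->3, 5->2, 3->1, 7->4
rank(y): 12->7, 9->5, 6->3, 7->4, 10->6, 5->2, 13->8, 2->1
Step 2: d_i = R_x(i) - R_y(i); compute d_i^2.
  (5-7)^2=4, (6-5)^2=1, (7-3)^2=16, (8-4)^2=16, (3-6)^2=9, (2-2)^2=0, (1-8)^2=49, (4-1)^2=9
sum(d^2) = 104.
Step 3: rho = 1 - 6*104 / (8*(8^2 - 1)) = 1 - 624/504 = -0.238095.
Step 4: Under H0, t = rho * sqrt((n-2)/(1-rho^2)) = -0.6005 ~ t(6).
Step 5: Two-sided p-value from the t-distribution with 6 df = 0.570156.
Step 6: alpha = 0.1. fail to reject H0.

rho = -0.2381, p = 0.570156, fail to reject H0 at alpha = 0.1.


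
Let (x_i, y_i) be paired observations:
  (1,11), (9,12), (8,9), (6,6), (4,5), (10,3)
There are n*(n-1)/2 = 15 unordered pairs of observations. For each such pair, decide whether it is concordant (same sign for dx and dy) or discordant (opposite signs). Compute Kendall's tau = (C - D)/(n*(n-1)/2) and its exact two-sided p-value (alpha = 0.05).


Step 1: Enumerate the 15 unordered pairs (i,j) with i<j and classify each by sign(x_j-x_i) * sign(y_j-y_i).
  (1,2):dx=+8,dy=+1->C; (1,3):dx=+7,dy=-2->D; (1,4):dx=+5,dy=-5->D; (1,5):dx=+3,dy=-6->D
  (1,6):dx=+9,dy=-8->D; (2,3):dx=-1,dy=-3->C; (2,4):dx=-3,dy=-6->C; (2,5):dx=-5,dy=-7->C
  (2,6):dx=+1,dy=-9->D; (3,4):dx=-2,dy=-3->C; (3,5):dx=-4,dy=-4->C; (3,6):dx=+2,dy=-6->D
  (4,5):dx=-2,dy=-1->C; (4,6):dx=+4,dy=-3->D; (5,6):dx=+6,dy=-2->D
Step 2: C = 7, D = 8, total pairs = 15.
Step 3: tau = (C - D)/(n(n-1)/2) = (7 - 8)/15 = -0.066667.
Step 4: Exact two-sided p-value (enumerate n! = 720 permutations of y under H0): p = 1.000000.
Step 5: alpha = 0.05. fail to reject H0.

tau_b = -0.0667 (C=7, D=8), p = 1.000000, fail to reject H0.


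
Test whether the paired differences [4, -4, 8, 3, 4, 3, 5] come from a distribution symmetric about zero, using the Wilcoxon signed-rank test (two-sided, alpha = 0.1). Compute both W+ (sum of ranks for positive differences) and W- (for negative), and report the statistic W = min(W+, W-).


Step 1: Drop any zero differences (none here) and take |d_i|.
|d| = [4, 4, 8, 3, 4, 3, 5]
Step 2: Midrank |d_i| (ties get averaged ranks).
ranks: |4|->4, |4|->4, |8|->7, |3|->1.5, |4|->4, |3|->1.5, |5|->6
Step 3: Attach original signs; sum ranks with positive sign and with negative sign.
W+ = 4 + 7 + 1.5 + 4 + 1.5 + 6 = 24
W- = 4 = 4
(Check: W+ + W- = 28 should equal n(n+1)/2 = 28.)
Step 4: Test statistic W = min(W+, W-) = 4.
Step 5: Ties in |d|, so use the tie-corrected normal approximation.
        E[W] = n(n+1)/4 = 7*8/4 = 14.
        Tie groups: |d|=3 (t=2), |d|=4 (t=3); sum(t^3 - t) = 30.
        Var[W] = n(n+1)(2n+1)/24 - sum(t^3-t)/48 = 840/24 - 30/48 = 34.375.
        z = (W - E[W]) / sqrt(Var[W]) = (4 - 14) / 5.8630 = -1.7056.
        Two-sided p = 2*Phi(z) = 0.088082.
Step 6: alpha = 0.1. reject H0.

W+ = 24, W- = 4, W = min = 4, p = 0.088082, reject H0.


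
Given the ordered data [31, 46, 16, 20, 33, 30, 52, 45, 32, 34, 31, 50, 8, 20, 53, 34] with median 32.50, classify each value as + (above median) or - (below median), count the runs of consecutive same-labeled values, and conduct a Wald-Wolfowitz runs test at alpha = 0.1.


Step 1: Compute median = 32.50; label A = above, B = below.
Labels in order: BABBABAABABABBAA  (n_A = 8, n_B = 8)
Step 2: Count runs R = 12.
Step 3: Under H0 (random ordering), E[R] = 2*n_A*n_B/(n_A+n_B) + 1 = 2*8*8/16 + 1 = 9.0000.
        Var[R] = 2*n_A*n_B*(2*n_A*n_B - n_A - n_B) / ((n_A+n_B)^2 * (n_A+n_B-1)) = 14336/3840 = 3.7333.
        SD[R] = 1.9322.
Step 4: Continuity-corrected z = (R - 0.5 - E[R]) / SD[R] = (12 - 0.5 - 9.0000) / 1.9322 = 1.2939.
Step 5: Two-sided p-value via normal approximation = 2*(1 - Phi(|z|)) = 0.195709.
Step 6: alpha = 0.1. fail to reject H0.

R = 12, z = 1.2939, p = 0.195709, fail to reject H0.


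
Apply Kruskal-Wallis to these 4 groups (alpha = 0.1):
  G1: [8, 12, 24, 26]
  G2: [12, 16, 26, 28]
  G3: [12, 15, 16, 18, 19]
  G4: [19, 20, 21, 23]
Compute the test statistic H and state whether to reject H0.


Step 1: Combine all N = 17 observations and assign midranks.
sorted (value, group, rank): (8,G1,1), (12,G1,3), (12,G2,3), (12,G3,3), (15,G3,5), (16,G2,6.5), (16,G3,6.5), (18,G3,8), (19,G3,9.5), (19,G4,9.5), (20,G4,11), (21,G4,12), (23,G4,13), (24,G1,14), (26,G1,15.5), (26,G2,15.5), (28,G2,17)
Step 2: Sum ranks within each group.
R_1 = 33.5 (n_1 = 4)
R_2 = 42 (n_2 = 4)
R_3 = 32 (n_3 = 5)
R_4 = 45.5 (n_4 = 4)
Step 3: H = 12/(N(N+1)) * sum(R_i^2/n_i) - 3(N+1)
     = 12/(17*18) * (33.5^2/4 + 42^2/4 + 32^2/5 + 45.5^2/4) - 3*18
     = 0.039216 * 1443.92 - 54
     = 2.624510.
Step 4: Ties present; correction factor C = 1 - 42/(17^3 - 17) = 0.991422. Corrected H = 2.624510 / 0.991422 = 2.647219.
Step 5: Under H0, H ~ chi^2(3); p-value = 0.449272.
Step 6: alpha = 0.1. fail to reject H0.

H = 2.6472, df = 3, p = 0.449272, fail to reject H0.


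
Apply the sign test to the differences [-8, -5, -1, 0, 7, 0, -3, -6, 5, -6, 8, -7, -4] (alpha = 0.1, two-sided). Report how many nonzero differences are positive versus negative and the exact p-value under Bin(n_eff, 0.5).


Step 1: Discard zero differences. Original n = 13; n_eff = number of nonzero differences = 11.
Nonzero differences (with sign): -8, -5, -1, +7, -3, -6, +5, -6, +8, -7, -4
Step 2: Count signs: positive = 3, negative = 8.
Step 3: Under H0: P(positive) = 0.5, so the number of positives S ~ Bin(11, 0.5).
Step 4: Two-sided exact p-value = sum of Bin(11,0.5) probabilities at or below the observed probability = 0.226562.
Step 5: alpha = 0.1. fail to reject H0.

n_eff = 11, pos = 3, neg = 8, p = 0.226562, fail to reject H0.


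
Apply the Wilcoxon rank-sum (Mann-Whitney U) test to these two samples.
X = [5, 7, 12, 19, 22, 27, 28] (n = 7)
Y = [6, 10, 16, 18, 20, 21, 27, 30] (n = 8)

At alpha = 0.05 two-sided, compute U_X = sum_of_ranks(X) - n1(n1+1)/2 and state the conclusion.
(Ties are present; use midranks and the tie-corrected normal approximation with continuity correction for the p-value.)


Step 1: Combine and sort all 15 observations; assign midranks.
sorted (value, group): (5,X), (6,Y), (7,X), (10,Y), (12,X), (16,Y), (18,Y), (19,X), (20,Y), (21,Y), (22,X), (27,X), (27,Y), (28,X), (30,Y)
ranks: 5->1, 6->2, 7->3, 10->4, 12->5, 16->6, 18->7, 19->8, 20->9, 21->10, 22->11, 27->12.5, 27->12.5, 28->14, 30->15
Step 2: Rank sum for X: R1 = 1 + 3 + 5 + 8 + 11 + 12.5 + 14 = 54.5.
Step 3: U_X = R1 - n1(n1+1)/2 = 54.5 - 7*8/2 = 54.5 - 28 = 26.5.
       U_Y = n1*n2 - U_X = 56 - 26.5 = 29.5.
Step 4: Ties are present, so use the tie-corrected normal approximation (with continuity correction) for the p-value.
Step 5: p-value = 0.907786; compare to alpha = 0.05. fail to reject H0.

U_X = 26.5, p = 0.907786, fail to reject H0 at alpha = 0.05.


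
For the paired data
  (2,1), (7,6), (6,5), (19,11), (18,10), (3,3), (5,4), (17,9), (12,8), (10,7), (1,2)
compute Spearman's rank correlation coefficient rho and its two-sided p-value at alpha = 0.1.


Step 1: Rank x and y separately (midranks; no ties here).
rank(x): 2->2, 7->6, 6->5, 19->11, 18->10, 3->3, 5->4, 17->9, 12->8, 10->7, 1->1
rank(y): 1->1, 6->6, 5->5, 11->11, 10->10, 3->3, 4->4, 9->9, 8->8, 7->7, 2->2
Step 2: d_i = R_x(i) - R_y(i); compute d_i^2.
  (2-1)^2=1, (6-6)^2=0, (5-5)^2=0, (11-11)^2=0, (10-10)^2=0, (3-3)^2=0, (4-4)^2=0, (9-9)^2=0, (8-8)^2=0, (7-7)^2=0, (1-2)^2=1
sum(d^2) = 2.
Step 3: rho = 1 - 6*2 / (11*(11^2 - 1)) = 1 - 12/1320 = 0.990909.
Step 4: Under H0, t = rho * sqrt((n-2)/(1-rho^2)) = 22.0966 ~ t(9).
Step 5: Two-sided p-value from the t-distribution with 9 df = 0.000000.
Step 6: alpha = 0.1. reject H0.

rho = 0.9909, p = 0.000000, reject H0 at alpha = 0.1.


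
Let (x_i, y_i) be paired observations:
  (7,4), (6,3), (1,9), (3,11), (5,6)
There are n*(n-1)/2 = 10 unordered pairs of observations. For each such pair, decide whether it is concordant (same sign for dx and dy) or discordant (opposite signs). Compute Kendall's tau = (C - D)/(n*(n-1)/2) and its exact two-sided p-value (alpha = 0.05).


Step 1: Enumerate the 10 unordered pairs (i,j) with i<j and classify each by sign(x_j-x_i) * sign(y_j-y_i).
  (1,2):dx=-1,dy=-1->C; (1,3):dx=-6,dy=+5->D; (1,4):dx=-4,dy=+7->D; (1,5):dx=-2,dy=+2->D
  (2,3):dx=-5,dy=+6->D; (2,4):dx=-3,dy=+8->D; (2,5):dx=-1,dy=+3->D; (3,4):dx=+2,dy=+2->C
  (3,5):dx=+4,dy=-3->D; (4,5):dx=+2,dy=-5->D
Step 2: C = 2, D = 8, total pairs = 10.
Step 3: tau = (C - D)/(n(n-1)/2) = (2 - 8)/10 = -0.600000.
Step 4: Exact two-sided p-value (enumerate n! = 120 permutations of y under H0): p = 0.233333.
Step 5: alpha = 0.05. fail to reject H0.

tau_b = -0.6000 (C=2, D=8), p = 0.233333, fail to reject H0.


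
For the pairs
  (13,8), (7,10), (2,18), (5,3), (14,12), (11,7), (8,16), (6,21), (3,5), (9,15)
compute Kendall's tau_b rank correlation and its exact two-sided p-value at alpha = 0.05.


Step 1: Enumerate the 45 unordered pairs (i,j) with i<j and classify each by sign(x_j-x_i) * sign(y_j-y_i).
  (1,2):dx=-6,dy=+2->D; (1,3):dx=-11,dy=+10->D; (1,4):dx=-8,dy=-5->C; (1,5):dx=+1,dy=+4->C
  (1,6):dx=-2,dy=-1->C; (1,7):dx=-5,dy=+8->D; (1,8):dx=-7,dy=+13->D; (1,9):dx=-10,dy=-3->C
  (1,10):dx=-4,dy=+7->D; (2,3):dx=-5,dy=+8->D; (2,4):dx=-2,dy=-7->C; (2,5):dx=+7,dy=+2->C
  (2,6):dx=+4,dy=-3->D; (2,7):dx=+1,dy=+6->C; (2,8):dx=-1,dy=+11->D; (2,9):dx=-4,dy=-5->C
  (2,10):dx=+2,dy=+5->C; (3,4):dx=+3,dy=-15->D; (3,5):dx=+12,dy=-6->D; (3,6):dx=+9,dy=-11->D
  (3,7):dx=+6,dy=-2->D; (3,8):dx=+4,dy=+3->C; (3,9):dx=+1,dy=-13->D; (3,10):dx=+7,dy=-3->D
  (4,5):dx=+9,dy=+9->C; (4,6):dx=+6,dy=+4->C; (4,7):dx=+3,dy=+13->C; (4,8):dx=+1,dy=+18->C
  (4,9):dx=-2,dy=+2->D; (4,10):dx=+4,dy=+12->C; (5,6):dx=-3,dy=-5->C; (5,7):dx=-6,dy=+4->D
  (5,8):dx=-8,dy=+9->D; (5,9):dx=-11,dy=-7->C; (5,10):dx=-5,dy=+3->D; (6,7):dx=-3,dy=+9->D
  (6,8):dx=-5,dy=+14->D; (6,9):dx=-8,dy=-2->C; (6,10):dx=-2,dy=+8->D; (7,8):dx=-2,dy=+5->D
  (7,9):dx=-5,dy=-11->C; (7,10):dx=+1,dy=-1->D; (8,9):dx=-3,dy=-16->C; (8,10):dx=+3,dy=-6->D
  (9,10):dx=+6,dy=+10->C
Step 2: C = 21, D = 24, total pairs = 45.
Step 3: tau = (C - D)/(n(n-1)/2) = (21 - 24)/45 = -0.066667.
Step 4: Exact two-sided p-value (enumerate n! = 3628800 permutations of y under H0): p = 0.861801.
Step 5: alpha = 0.05. fail to reject H0.

tau_b = -0.0667 (C=21, D=24), p = 0.861801, fail to reject H0.


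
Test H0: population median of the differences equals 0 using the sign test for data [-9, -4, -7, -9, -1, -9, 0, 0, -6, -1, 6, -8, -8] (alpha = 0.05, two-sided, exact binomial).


Step 1: Discard zero differences. Original n = 13; n_eff = number of nonzero differences = 11.
Nonzero differences (with sign): -9, -4, -7, -9, -1, -9, -6, -1, +6, -8, -8
Step 2: Count signs: positive = 1, negative = 10.
Step 3: Under H0: P(positive) = 0.5, so the number of positives S ~ Bin(11, 0.5).
Step 4: Two-sided exact p-value = sum of Bin(11,0.5) probabilities at or below the observed probability = 0.011719.
Step 5: alpha = 0.05. reject H0.

n_eff = 11, pos = 1, neg = 10, p = 0.011719, reject H0.


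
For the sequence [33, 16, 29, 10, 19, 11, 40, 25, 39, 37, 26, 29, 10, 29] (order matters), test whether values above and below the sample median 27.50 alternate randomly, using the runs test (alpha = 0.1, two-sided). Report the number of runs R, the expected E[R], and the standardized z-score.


Step 1: Compute median = 27.50; label A = above, B = below.
Labels in order: ABABBBABAABABA  (n_A = 7, n_B = 7)
Step 2: Count runs R = 11.
Step 3: Under H0 (random ordering), E[R] = 2*n_A*n_B/(n_A+n_B) + 1 = 2*7*7/14 + 1 = 8.0000.
        Var[R] = 2*n_A*n_B*(2*n_A*n_B - n_A - n_B) / ((n_A+n_B)^2 * (n_A+n_B-1)) = 8232/2548 = 3.2308.
        SD[R] = 1.7974.
Step 4: Continuity-corrected z = (R - 0.5 - E[R]) / SD[R] = (11 - 0.5 - 8.0000) / 1.7974 = 1.3909.
Step 5: Two-sided p-value via normal approximation = 2*(1 - Phi(|z|)) = 0.164264.
Step 6: alpha = 0.1. fail to reject H0.

R = 11, z = 1.3909, p = 0.164264, fail to reject H0.


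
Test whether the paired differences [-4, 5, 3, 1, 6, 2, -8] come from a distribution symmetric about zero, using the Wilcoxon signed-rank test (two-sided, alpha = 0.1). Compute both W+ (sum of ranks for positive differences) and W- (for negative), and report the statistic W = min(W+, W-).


Step 1: Drop any zero differences (none here) and take |d_i|.
|d| = [4, 5, 3, 1, 6, 2, 8]
Step 2: Midrank |d_i| (ties get averaged ranks).
ranks: |4|->4, |5|->5, |3|->3, |1|->1, |6|->6, |2|->2, |8|->7
Step 3: Attach original signs; sum ranks with positive sign and with negative sign.
W+ = 5 + 3 + 1 + 6 + 2 = 17
W- = 4 + 7 = 11
(Check: W+ + W- = 28 should equal n(n+1)/2 = 28.)
Step 4: Test statistic W = min(W+, W-) = 11.
Step 5: No ties, so the exact null distribution over the 2^7 = 128 sign assignments gives the two-sided p-value = 0.687500.
Step 6: alpha = 0.1. fail to reject H0.

W+ = 17, W- = 11, W = min = 11, p = 0.687500, fail to reject H0.


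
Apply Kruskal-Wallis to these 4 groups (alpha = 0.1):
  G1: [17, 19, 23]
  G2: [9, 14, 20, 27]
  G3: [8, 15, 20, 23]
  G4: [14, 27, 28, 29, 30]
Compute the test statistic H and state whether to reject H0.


Step 1: Combine all N = 16 observations and assign midranks.
sorted (value, group, rank): (8,G3,1), (9,G2,2), (14,G2,3.5), (14,G4,3.5), (15,G3,5), (17,G1,6), (19,G1,7), (20,G2,8.5), (20,G3,8.5), (23,G1,10.5), (23,G3,10.5), (27,G2,12.5), (27,G4,12.5), (28,G4,14), (29,G4,15), (30,G4,16)
Step 2: Sum ranks within each group.
R_1 = 23.5 (n_1 = 3)
R_2 = 26.5 (n_2 = 4)
R_3 = 25 (n_3 = 4)
R_4 = 61 (n_4 = 5)
Step 3: H = 12/(N(N+1)) * sum(R_i^2/n_i) - 3(N+1)
     = 12/(16*17) * (23.5^2/3 + 26.5^2/4 + 25^2/4 + 61^2/5) - 3*17
     = 0.044118 * 1260.1 - 51
     = 4.592463.
Step 4: Ties present; correction factor C = 1 - 24/(16^3 - 16) = 0.994118. Corrected H = 4.592463 / 0.994118 = 4.619638.
Step 5: Under H0, H ~ chi^2(3); p-value = 0.201864.
Step 6: alpha = 0.1. fail to reject H0.

H = 4.6196, df = 3, p = 0.201864, fail to reject H0.


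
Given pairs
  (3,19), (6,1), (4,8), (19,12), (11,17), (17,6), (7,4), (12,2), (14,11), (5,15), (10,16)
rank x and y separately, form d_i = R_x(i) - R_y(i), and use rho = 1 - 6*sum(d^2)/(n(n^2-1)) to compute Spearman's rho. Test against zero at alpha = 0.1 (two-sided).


Step 1: Rank x and y separately (midranks; no ties here).
rank(x): 3->1, 6->4, 4->2, 19->11, 11->7, 17->10, 7->5, 12->8, 14->9, 5->3, 10->6
rank(y): 19->11, 1->1, 8->5, 12->7, 17->10, 6->4, 4->3, 2->2, 11->6, 15->8, 16->9
Step 2: d_i = R_x(i) - R_y(i); compute d_i^2.
  (1-11)^2=100, (4-1)^2=9, (2-5)^2=9, (11-7)^2=16, (7-10)^2=9, (10-4)^2=36, (5-3)^2=4, (8-2)^2=36, (9-6)^2=9, (3-8)^2=25, (6-9)^2=9
sum(d^2) = 262.
Step 3: rho = 1 - 6*262 / (11*(11^2 - 1)) = 1 - 1572/1320 = -0.190909.
Step 4: Under H0, t = rho * sqrt((n-2)/(1-rho^2)) = -0.5835 ~ t(9).
Step 5: Two-sided p-value from the t-distribution with 9 df = 0.573913.
Step 6: alpha = 0.1. fail to reject H0.

rho = -0.1909, p = 0.573913, fail to reject H0 at alpha = 0.1.


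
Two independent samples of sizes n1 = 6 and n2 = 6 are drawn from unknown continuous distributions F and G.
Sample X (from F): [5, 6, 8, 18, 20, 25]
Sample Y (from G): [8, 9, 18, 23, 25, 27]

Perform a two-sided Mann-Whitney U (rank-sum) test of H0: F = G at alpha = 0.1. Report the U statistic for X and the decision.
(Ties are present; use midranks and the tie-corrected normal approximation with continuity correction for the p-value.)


Step 1: Combine and sort all 12 observations; assign midranks.
sorted (value, group): (5,X), (6,X), (8,X), (8,Y), (9,Y), (18,X), (18,Y), (20,X), (23,Y), (25,X), (25,Y), (27,Y)
ranks: 5->1, 6->2, 8->3.5, 8->3.5, 9->5, 18->6.5, 18->6.5, 20->8, 23->9, 25->10.5, 25->10.5, 27->12
Step 2: Rank sum for X: R1 = 1 + 2 + 3.5 + 6.5 + 8 + 10.5 = 31.5.
Step 3: U_X = R1 - n1(n1+1)/2 = 31.5 - 6*7/2 = 31.5 - 21 = 10.5.
       U_Y = n1*n2 - U_X = 36 - 10.5 = 25.5.
Step 4: Ties are present, so use the tie-corrected normal approximation (with continuity correction) for the p-value.
Step 5: p-value = 0.259818; compare to alpha = 0.1. fail to reject H0.

U_X = 10.5, p = 0.259818, fail to reject H0 at alpha = 0.1.


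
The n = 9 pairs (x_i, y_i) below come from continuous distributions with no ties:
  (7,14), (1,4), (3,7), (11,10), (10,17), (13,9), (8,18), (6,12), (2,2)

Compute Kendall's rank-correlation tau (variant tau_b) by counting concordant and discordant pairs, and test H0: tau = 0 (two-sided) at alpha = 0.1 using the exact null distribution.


Step 1: Enumerate the 36 unordered pairs (i,j) with i<j and classify each by sign(x_j-x_i) * sign(y_j-y_i).
  (1,2):dx=-6,dy=-10->C; (1,3):dx=-4,dy=-7->C; (1,4):dx=+4,dy=-4->D; (1,5):dx=+3,dy=+3->C
  (1,6):dx=+6,dy=-5->D; (1,7):dx=+1,dy=+4->C; (1,8):dx=-1,dy=-2->C; (1,9):dx=-5,dy=-12->C
  (2,3):dx=+2,dy=+3->C; (2,4):dx=+10,dy=+6->C; (2,5):dx=+9,dy=+13->C; (2,6):dx=+12,dy=+5->C
  (2,7):dx=+7,dy=+14->C; (2,8):dx=+5,dy=+8->C; (2,9):dx=+1,dy=-2->D; (3,4):dx=+8,dy=+3->C
  (3,5):dx=+7,dy=+10->C; (3,6):dx=+10,dy=+2->C; (3,7):dx=+5,dy=+11->C; (3,8):dx=+3,dy=+5->C
  (3,9):dx=-1,dy=-5->C; (4,5):dx=-1,dy=+7->D; (4,6):dx=+2,dy=-1->D; (4,7):dx=-3,dy=+8->D
  (4,8):dx=-5,dy=+2->D; (4,9):dx=-9,dy=-8->C; (5,6):dx=+3,dy=-8->D; (5,7):dx=-2,dy=+1->D
  (5,8):dx=-4,dy=-5->C; (5,9):dx=-8,dy=-15->C; (6,7):dx=-5,dy=+9->D; (6,8):dx=-7,dy=+3->D
  (6,9):dx=-11,dy=-7->C; (7,8):dx=-2,dy=-6->C; (7,9):dx=-6,dy=-16->C; (8,9):dx=-4,dy=-10->C
Step 2: C = 25, D = 11, total pairs = 36.
Step 3: tau = (C - D)/(n(n-1)/2) = (25 - 11)/36 = 0.388889.
Step 4: Exact two-sided p-value (enumerate n! = 362880 permutations of y under H0): p = 0.180181.
Step 5: alpha = 0.1. fail to reject H0.

tau_b = 0.3889 (C=25, D=11), p = 0.180181, fail to reject H0.


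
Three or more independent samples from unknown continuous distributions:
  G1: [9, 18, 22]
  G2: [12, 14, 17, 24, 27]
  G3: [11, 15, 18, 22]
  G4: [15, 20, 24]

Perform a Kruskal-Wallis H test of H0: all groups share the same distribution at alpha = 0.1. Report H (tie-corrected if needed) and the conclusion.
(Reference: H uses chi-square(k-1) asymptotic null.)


Step 1: Combine all N = 15 observations and assign midranks.
sorted (value, group, rank): (9,G1,1), (11,G3,2), (12,G2,3), (14,G2,4), (15,G3,5.5), (15,G4,5.5), (17,G2,7), (18,G1,8.5), (18,G3,8.5), (20,G4,10), (22,G1,11.5), (22,G3,11.5), (24,G2,13.5), (24,G4,13.5), (27,G2,15)
Step 2: Sum ranks within each group.
R_1 = 21 (n_1 = 3)
R_2 = 42.5 (n_2 = 5)
R_3 = 27.5 (n_3 = 4)
R_4 = 29 (n_4 = 3)
Step 3: H = 12/(N(N+1)) * sum(R_i^2/n_i) - 3(N+1)
     = 12/(15*16) * (21^2/3 + 42.5^2/5 + 27.5^2/4 + 29^2/3) - 3*16
     = 0.050000 * 977.646 - 48
     = 0.882292.
Step 4: Ties present; correction factor C = 1 - 24/(15^3 - 15) = 0.992857. Corrected H = 0.882292 / 0.992857 = 0.888639.
Step 5: Under H0, H ~ chi^2(3); p-value = 0.828169.
Step 6: alpha = 0.1. fail to reject H0.

H = 0.8886, df = 3, p = 0.828169, fail to reject H0.


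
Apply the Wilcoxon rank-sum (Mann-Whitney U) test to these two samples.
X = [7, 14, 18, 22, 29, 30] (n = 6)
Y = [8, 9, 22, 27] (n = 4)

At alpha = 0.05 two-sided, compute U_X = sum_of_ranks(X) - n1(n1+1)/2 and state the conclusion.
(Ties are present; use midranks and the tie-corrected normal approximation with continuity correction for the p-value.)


Step 1: Combine and sort all 10 observations; assign midranks.
sorted (value, group): (7,X), (8,Y), (9,Y), (14,X), (18,X), (22,X), (22,Y), (27,Y), (29,X), (30,X)
ranks: 7->1, 8->2, 9->3, 14->4, 18->5, 22->6.5, 22->6.5, 27->8, 29->9, 30->10
Step 2: Rank sum for X: R1 = 1 + 4 + 5 + 6.5 + 9 + 10 = 35.5.
Step 3: U_X = R1 - n1(n1+1)/2 = 35.5 - 6*7/2 = 35.5 - 21 = 14.5.
       U_Y = n1*n2 - U_X = 24 - 14.5 = 9.5.
Step 4: Ties are present, so use the tie-corrected normal approximation (with continuity correction) for the p-value.
Step 5: p-value = 0.668870; compare to alpha = 0.05. fail to reject H0.

U_X = 14.5, p = 0.668870, fail to reject H0 at alpha = 0.05.


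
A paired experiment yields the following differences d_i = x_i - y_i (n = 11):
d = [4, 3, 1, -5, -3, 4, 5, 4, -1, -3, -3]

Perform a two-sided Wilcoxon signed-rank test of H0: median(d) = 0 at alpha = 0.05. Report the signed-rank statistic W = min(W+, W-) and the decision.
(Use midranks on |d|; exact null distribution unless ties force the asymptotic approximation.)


Step 1: Drop any zero differences (none here) and take |d_i|.
|d| = [4, 3, 1, 5, 3, 4, 5, 4, 1, 3, 3]
Step 2: Midrank |d_i| (ties get averaged ranks).
ranks: |4|->8, |3|->4.5, |1|->1.5, |5|->10.5, |3|->4.5, |4|->8, |5|->10.5, |4|->8, |1|->1.5, |3|->4.5, |3|->4.5
Step 3: Attach original signs; sum ranks with positive sign and with negative sign.
W+ = 8 + 4.5 + 1.5 + 8 + 10.5 + 8 = 40.5
W- = 10.5 + 4.5 + 1.5 + 4.5 + 4.5 = 25.5
(Check: W+ + W- = 66 should equal n(n+1)/2 = 66.)
Step 4: Test statistic W = min(W+, W-) = 25.5.
Step 5: Ties in |d|, so use the tie-corrected normal approximation.
        E[W] = n(n+1)/4 = 11*12/4 = 33.
        Tie groups: |d|=1 (t=2), |d|=3 (t=4), |d|=4 (t=3), |d|=5 (t=2); sum(t^3 - t) = 96.
        Var[W] = n(n+1)(2n+1)/24 - sum(t^3-t)/48 = 3036/24 - 96/48 = 124.5.
        z = (W - E[W]) / sqrt(Var[W]) = (25.5 - 33) / 11.1580 = -0.6722.
        Two-sided p = 2*Phi(z) = 0.501478.
Step 6: alpha = 0.05. fail to reject H0.

W+ = 40.5, W- = 25.5, W = min = 25.5, p = 0.501478, fail to reject H0.
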